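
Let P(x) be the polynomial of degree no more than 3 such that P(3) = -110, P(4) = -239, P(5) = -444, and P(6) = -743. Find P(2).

Write P(x) = ax^3 + bx^2 + cx + d. Substituting each data point gives a linear system:
  27a + 9b + 3c + d = -110
  64a + 16b + 4c + d = -239
  125a + 25b + 5c + d = -444
  216a + 36b + 6c + d = -743
Solving the system yields a = -3, b = -2, c = -4, d = 1.
So P(x) = -3x^3 - 2x^2 - 4x + 1.
Then P(2) = -39.

-39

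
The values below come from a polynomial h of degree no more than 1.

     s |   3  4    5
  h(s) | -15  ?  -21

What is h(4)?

-18

The 2 known points determine the degree-1 polynomial uniquely.
Write h(s) = as + b. Substituting each data point gives a linear system:
  3a + b = -15
  5a + b = -21
Solving the system yields a = -3, b = -6.
So h(s) = -3s - 6.
Then h(4) = -18.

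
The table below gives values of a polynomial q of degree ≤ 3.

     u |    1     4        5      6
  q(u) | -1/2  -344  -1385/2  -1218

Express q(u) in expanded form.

q(u) = -6u^3 + (3/2)u^2 + 4u

Using the Lagrange interpolation formula with nodes 1, 4, 5, 6:
  L_0(u) = (u - 4)(u - 5)(u - 6) / -60
  L_1(u) = (u - 1)(u - 5)(u - 6) / 6
  L_2(u) = (u - 1)(u - 4)(u - 6) / -4
  L_3(u) = (u - 1)(u - 4)(u - 5) / 10
Then q(u) = -1/2·L_0(u) - 344·L_1(u) - 1385/2·L_2(u) - 1218·L_3(u).
Expanding and collecting terms gives q(u) = -6u³ + (3/2)u² + 4u.
Check: q(5) = -1385/2. ✓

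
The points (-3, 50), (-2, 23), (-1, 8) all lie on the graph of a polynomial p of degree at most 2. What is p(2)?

Using the Lagrange interpolation formula with nodes -3, -2, -1:
  L_0(n) = (n + 2)(n + 1) / 2
  L_1(n) = (n + 3)(n + 1) / -1
  L_2(n) = (n + 3)(n + 2) / 2
Then p(n) = 50·L_0(n) + 23·L_1(n) + 8·L_2(n).
Expanding and collecting terms gives p(n) = 6n^2 + 3n + 5.
Evaluating at n = 2: p(2) = 35.

35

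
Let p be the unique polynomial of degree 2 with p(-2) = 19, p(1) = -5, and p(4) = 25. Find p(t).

p(t) = 3t^2 - 5t - 3

Write p(t) = at^2 + bt + c. Substituting each data point gives a linear system:
  4a - 2b + c = 19
  a + b + c = -5
  16a + 4b + c = 25
Solving the system yields a = 3, b = -5, c = -3.
So p(t) = 3t^2 - 5t - 3.
Check: p(-2) = 19. ✓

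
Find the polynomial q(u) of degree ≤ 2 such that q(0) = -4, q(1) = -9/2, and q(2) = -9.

Write q(u) = au^2 + bu + c. Substituting each data point gives a linear system:
  c = -4
  a + b + c = -9/2
  4a + 2b + c = -9
Solving the system yields a = -2, b = 3/2, c = -4.
So q(u) = -2u^2 + (3/2)u - 4.
Check: q(0) = -4. ✓

q(u) = -2u^2 + (3/2)u - 4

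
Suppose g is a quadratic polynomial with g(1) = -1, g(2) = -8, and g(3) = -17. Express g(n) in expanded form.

g(n) = -n^2 - 4n + 4

Using the Lagrange interpolation formula with nodes 1, 2, 3:
  L_0(n) = (n - 2)(n - 3) / 2
  L_1(n) = (n - 1)(n - 3) / -1
  L_2(n) = (n - 1)(n - 2) / 2
Then g(n) = -1·L_0(n) - 8·L_1(n) - 17·L_2(n).
Expanding and collecting terms gives g(n) = -n^2 - 4n + 4.
Check: g(2) = -8. ✓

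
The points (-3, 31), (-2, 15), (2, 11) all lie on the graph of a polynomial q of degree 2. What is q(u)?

Using the Lagrange interpolation formula with nodes -3, -2, 2:
  L_0(u) = (u + 2)(u - 2) / 5
  L_1(u) = (u + 3)(u - 2) / -4
  L_2(u) = (u + 3)(u + 2) / 20
Then q(u) = 31·L_0(u) + 15·L_1(u) + 11·L_2(u).
Expanding and collecting terms gives q(u) = 3u^2 - u + 1.
Check: q(-3) = 31. ✓

q(u) = 3u^2 - u + 1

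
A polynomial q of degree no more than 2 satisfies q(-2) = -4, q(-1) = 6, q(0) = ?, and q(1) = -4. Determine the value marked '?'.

The 3 known points determine the degree-2 polynomial uniquely.
Write q(s) = as^2 + bs + c. Substituting each data point gives a linear system:
  4a - 2b + c = -4
  a - b + c = 6
  a + b + c = -4
Solving the system yields a = -5, b = -5, c = 6.
So q(s) = -5s² - 5s + 6.
Then q(0) = 6.

6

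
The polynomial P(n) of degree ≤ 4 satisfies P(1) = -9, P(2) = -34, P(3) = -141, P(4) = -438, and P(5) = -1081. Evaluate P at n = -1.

Using the Lagrange interpolation formula with nodes 1, 2, 3, 4, 5:
  L_0(n) = (n - 2)(n - 3)(n - 4)(n - 5) / 24
  L_1(n) = (n - 1)(n - 3)(n - 4)(n - 5) / -6
  L_2(n) = (n - 1)(n - 2)(n - 4)(n - 5) / 4
  L_3(n) = (n - 1)(n - 2)(n - 3)(n - 5) / -6
  L_4(n) = (n - 1)(n - 2)(n - 3)(n - 4) / 24
Then P(n) = -9·L_0(n) - 34·L_1(n) - 141·L_2(n) - 438·L_3(n) - 1081·L_4(n).
Expanding and collecting terms gives P(n) = -2n^4 + 2n^3 - 3n^2 - 6.
Evaluating at n = -1: P(-1) = -13.

-13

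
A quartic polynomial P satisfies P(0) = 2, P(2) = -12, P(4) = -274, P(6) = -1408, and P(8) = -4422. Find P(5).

-678

Write P(t) = at^4 + bt^3 + ct^2 + dt + e. Substituting each data point gives a linear system:
  e = 2
  16a + 8b + 4c + 2d + e = -12
  256a + 64b + 16c + 4d + e = -274
  1296a + 216b + 36c + 6d + e = -1408
  4096a + 512b + 64c + 8d + e = -4422
Solving the system yields a = -1, b = -1, c = 3, d = -1, e = 2.
So P(t) = -t⁴ - t³ + 3t² - t + 2.
Then P(5) = -678.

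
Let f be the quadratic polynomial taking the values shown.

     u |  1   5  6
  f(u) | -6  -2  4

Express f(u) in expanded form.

f(u) = u^2 - 5u - 2

Write f(u) = au^2 + bu + c. Substituting each data point gives a linear system:
  a + b + c = -6
  25a + 5b + c = -2
  36a + 6b + c = 4
Solving the system yields a = 1, b = -5, c = -2.
So f(u) = u^2 - 5u - 2.
Check: f(6) = 4. ✓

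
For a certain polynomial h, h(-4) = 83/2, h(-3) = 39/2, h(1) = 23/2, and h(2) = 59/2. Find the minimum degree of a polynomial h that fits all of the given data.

Divided differences on the nodes -4, -3, 1, 2:
  order 0: 83/2  39/2  23/2  59/2
  order 1: -22  -2  18
  order 2: 4  4
  order 3: 0
The order-2 divided differences are all 4 (nonzero) and every higher order vanishes, so the data lies on a polynomial of degree exactly 2.

2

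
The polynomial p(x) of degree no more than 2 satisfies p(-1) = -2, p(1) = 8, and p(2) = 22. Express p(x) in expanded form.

Using the Lagrange interpolation formula with nodes -1, 1, 2:
  L_0(x) = (x - 1)(x - 2) / 6
  L_1(x) = (x + 1)(x - 2) / -2
  L_2(x) = (x + 1)(x - 1) / 3
Then p(x) = -2·L_0(x) + 8·L_1(x) + 22·L_2(x).
Expanding and collecting terms gives p(x) = 3x^2 + 5x.
Check: p(2) = 22. ✓

p(x) = 3x^2 + 5x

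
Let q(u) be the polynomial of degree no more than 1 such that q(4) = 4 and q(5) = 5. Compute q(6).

6

Using the Lagrange interpolation formula with nodes 4, 5:
  L_0(u) = (u - 5) / -1
  L_1(u) = (u - 4) / 1
Then q(u) = 4·L_0(u) + 5·L_1(u).
Expanding and collecting terms gives q(u) = u.
Evaluating at u = 6: q(6) = 6.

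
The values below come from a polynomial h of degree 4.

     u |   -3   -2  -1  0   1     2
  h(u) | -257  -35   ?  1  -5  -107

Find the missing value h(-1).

1

On equispaced nodes a degree-4 polynomial has vanishing fifth forward difference, so
  - h(-3) + 5·h(-2) - 10·h(-1) + 10·h(0) - 5·h(1) + h(2) = 0.
Substituting the known values and solving for h(-1):
  -10·h(-1) = -10
  h(-1) = 1.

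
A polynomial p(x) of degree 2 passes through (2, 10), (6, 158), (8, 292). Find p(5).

106

Using the Lagrange interpolation formula with nodes 2, 6, 8:
  L_0(x) = (x - 6)(x - 8) / 24
  L_1(x) = (x - 2)(x - 8) / -8
  L_2(x) = (x - 2)(x - 6) / 12
Then p(x) = 10·L_0(x) + 158·L_1(x) + 292·L_2(x).
Expanding and collecting terms gives p(x) = 5x^2 - 3x - 4.
Evaluating at x = 5: p(5) = 106.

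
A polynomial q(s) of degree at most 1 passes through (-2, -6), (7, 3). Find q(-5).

-9

Using the Lagrange interpolation formula with nodes -2, 7:
  L_0(s) = (s - 7) / -9
  L_1(s) = (s + 2) / 9
Then q(s) = -6·L_0(s) + 3·L_1(s).
Expanding and collecting terms gives q(s) = s - 4.
Evaluating at s = -5: q(-5) = -9.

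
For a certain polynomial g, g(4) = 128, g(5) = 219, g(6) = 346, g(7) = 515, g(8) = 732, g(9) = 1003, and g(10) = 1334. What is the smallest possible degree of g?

3

Forward differences of the values at n = 4, 5, 6, 7, 8, 9, 10:
  g  : 128  219  346  515  732  1003  1334
  Δ  : 91  127  169  217  271  331
  Δ^2: 36  42  48  54  60
  Δ^3: 6  6  6  6
  Δ^4: 0  0  0
  Δ^5: 0  0
  Δ^6: 0
The third differences are constant (6) and nonzero, while all higher differences vanish, so the minimal degree is 3.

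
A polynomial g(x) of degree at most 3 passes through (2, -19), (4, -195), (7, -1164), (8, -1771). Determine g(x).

Using the Lagrange interpolation formula with nodes 2, 4, 7, 8:
  L_0(x) = (x - 4)(x - 7)(x - 8) / -60
  L_1(x) = (x - 2)(x - 7)(x - 8) / 24
  L_2(x) = (x - 2)(x - 4)(x - 8) / -15
  L_3(x) = (x - 2)(x - 4)(x - 7) / 24
Then g(x) = -19·L_0(x) - 195·L_1(x) - 1164·L_2(x) - 1771·L_3(x).
Expanding and collecting terms gives g(x) = -4x^3 + 5x^2 - 6x + 5.
Check: g(2) = -19. ✓

g(x) = -4x^3 + 5x^2 - 6x + 5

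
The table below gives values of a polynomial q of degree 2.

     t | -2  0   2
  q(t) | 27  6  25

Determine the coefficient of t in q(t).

-1/2

Write q(t) = at^2 + bt + c. Substituting each data point gives a linear system:
  4a - 2b + c = 27
  c = 6
  4a + 2b + c = 25
Solving the system yields a = 5, b = -1/2, c = 6.
So q(t) = 5t^2 - (1/2)t + 6.
The coefficient of t is -1/2.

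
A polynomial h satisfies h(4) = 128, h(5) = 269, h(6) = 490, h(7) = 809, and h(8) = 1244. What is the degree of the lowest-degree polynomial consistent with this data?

3

Forward differences of the values at s = 4, 5, 6, 7, 8:
  h  : 128  269  490  809  1244
  Δ  : 141  221  319  435
  Δ^2: 80  98  116
  Δ^3: 18  18
  Δ^4: 0
The third differences are constant (18) and nonzero, while all higher differences vanish, so the minimal degree is 3.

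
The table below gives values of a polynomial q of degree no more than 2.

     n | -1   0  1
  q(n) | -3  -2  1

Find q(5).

33

Write q(n) = an^2 + bn + c. Substituting each data point gives a linear system:
  a - b + c = -3
  c = -2
  a + b + c = 1
Solving the system yields a = 1, b = 2, c = -2.
So q(n) = n^2 + 2n - 2.
Then q(5) = 33.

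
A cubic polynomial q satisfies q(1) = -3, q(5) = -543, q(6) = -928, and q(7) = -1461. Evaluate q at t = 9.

-3067

Write q(t) = at^3 + bt^2 + ct + d. Substituting each data point gives a linear system:
  a + b + c + d = -3
  125a + 25b + 5c + d = -543
  216a + 36b + 6c + d = -928
  343a + 49b + 7c + d = -1461
Solving the system yields a = -4, b = -2, c = 1, d = 2.
So q(t) = -4t^3 - 2t^2 + t + 2.
Then q(9) = -3067.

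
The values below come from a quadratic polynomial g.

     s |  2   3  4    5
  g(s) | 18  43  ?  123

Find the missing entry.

78

The 3 known points determine the degree-2 polynomial uniquely.
Write g(s) = as^2 + bs + c. Substituting each data point gives a linear system:
  4a + 2b + c = 18
  9a + 3b + c = 43
  25a + 5b + c = 123
Solving the system yields a = 5, b = 0, c = -2.
So g(s) = 5s^2 - 2.
Then g(4) = 78.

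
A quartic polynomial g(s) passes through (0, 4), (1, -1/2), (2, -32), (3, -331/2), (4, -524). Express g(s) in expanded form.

g(s) = -2s^4 - (1/2)s^3 + 2s^2 - 4s + 4

Write g(s) = as^4 + bs^3 + cs^2 + ds + e. Substituting each data point gives a linear system:
  e = 4
  a + b + c + d + e = -1/2
  16a + 8b + 4c + 2d + e = -32
  81a + 27b + 9c + 3d + e = -331/2
  256a + 64b + 16c + 4d + e = -524
Solving the system yields a = -2, b = -1/2, c = 2, d = -4, e = 4.
So g(s) = -2s⁴ - (1/2)s³ + 2s² - 4s + 4.
Check: g(4) = -524. ✓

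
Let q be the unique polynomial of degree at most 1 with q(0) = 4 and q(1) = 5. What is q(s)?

Write q(s) = as + b. Substituting each data point gives a linear system:
  b = 4
  a + b = 5
Solving the system yields a = 1, b = 4.
So q(s) = s + 4.
Check: q(1) = 5. ✓

q(s) = s + 4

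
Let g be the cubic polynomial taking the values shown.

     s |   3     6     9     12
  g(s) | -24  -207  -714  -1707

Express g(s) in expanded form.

Write g(s) = as^3 + bs^2 + cs + d. Substituting each data point gives a linear system:
  27a + 9b + 3c + d = -24
  216a + 36b + 6c + d = -207
  729a + 81b + 9c + d = -714
  1728a + 144b + 12c + d = -1707
Solving the system yields a = -1, b = 0, c = 2, d = -3.
So g(s) = -s^3 + 2s - 3.
Check: g(3) = -24. ✓

g(s) = -s^3 + 2s - 3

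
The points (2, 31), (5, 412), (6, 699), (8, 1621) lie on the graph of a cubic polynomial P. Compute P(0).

-3

Write P(u) = au^3 + bu^2 + cu + d. Substituting each data point gives a linear system:
  8a + 4b + 2c + d = 31
  125a + 25b + 5c + d = 412
  216a + 36b + 6c + d = 699
  512a + 64b + 8c + d = 1621
Solving the system yields a = 3, b = 1, c = 3, d = -3.
So P(u) = 3u^3 + u^2 + 3u - 3.
Then P(0) = -3.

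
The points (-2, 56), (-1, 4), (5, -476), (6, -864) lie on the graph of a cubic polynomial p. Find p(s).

Using the Lagrange interpolation formula with nodes -2, -1, 5, 6:
  L_0(s) = (s + 1)(s - 5)(s - 6) / -56
  L_1(s) = (s + 2)(s - 5)(s - 6) / 42
  L_2(s) = (s + 2)(s + 1)(s - 6) / -42
  L_3(s) = (s + 2)(s + 1)(s - 5) / 56
Then p(s) = 56·L_0(s) + 4·L_1(s) - 476·L_2(s) - 864·L_3(s).
Expanding and collecting terms gives p(s) = -5s³ + 6s² + s - 6.
Check: p(5) = -476. ✓

p(s) = -5s^3 + 6s^2 + s - 6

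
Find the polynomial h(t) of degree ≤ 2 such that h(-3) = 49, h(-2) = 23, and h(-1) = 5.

Write h(t) = at^2 + bt + c. Substituting each data point gives a linear system:
  9a - 3b + c = 49
  4a - 2b + c = 23
  a - b + c = 5
Solving the system yields a = 4, b = -6, c = -5.
So h(t) = 4t^2 - 6t - 5.
Check: h(-3) = 49. ✓

h(t) = 4t^2 - 6t - 5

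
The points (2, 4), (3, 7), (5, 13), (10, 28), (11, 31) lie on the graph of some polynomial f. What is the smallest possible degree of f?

Divided differences on the nodes 2, 3, 5, 10, 11:
  order 0: 4  7  13  28  31
  order 1: 3  3  3  3
  order 2: 0  0  0
  order 3: 0  0
  order 4: 0
The order-1 divided differences are all 3 (nonzero) and every higher order vanishes, so the data lies on a polynomial of degree exactly 1.

1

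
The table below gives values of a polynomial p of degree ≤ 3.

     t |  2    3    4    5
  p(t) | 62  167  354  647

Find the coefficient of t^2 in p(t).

5

Write p(t) = at^3 + bt^2 + ct + d. Substituting each data point gives a linear system:
  8a + 4b + 2c + d = 62
  27a + 9b + 3c + d = 167
  64a + 16b + 4c + d = 354
  125a + 25b + 5c + d = 647
Solving the system yields a = 4, b = 5, c = 4, d = 2.
So p(t) = 4t^3 + 5t^2 + 4t + 2.
The coefficient of t^2 is 5.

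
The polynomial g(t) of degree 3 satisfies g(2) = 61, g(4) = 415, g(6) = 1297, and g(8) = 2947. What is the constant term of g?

Write g(t) = at^3 + bt^2 + ct + d. Substituting each data point gives a linear system:
  8a + 4b + 2c + d = 61
  64a + 16b + 4c + d = 415
  216a + 36b + 6c + d = 1297
  512a + 64b + 8c + d = 2947
Solving the system yields a = 5, b = 6, c = 1, d = -5.
So g(t) = 5t^3 + 6t^2 + t - 5.
The constant term is -5.

-5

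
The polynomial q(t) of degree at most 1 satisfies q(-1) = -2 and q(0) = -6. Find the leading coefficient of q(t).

-4

Write q(t) = at + b. Substituting each data point gives a linear system:
  -a + b = -2
  b = -6
Solving the system yields a = -4, b = -6.
So q(t) = -4t - 6.
The leading coefficient is -4.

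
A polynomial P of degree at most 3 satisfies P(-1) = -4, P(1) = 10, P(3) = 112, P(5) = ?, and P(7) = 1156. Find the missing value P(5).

446

The 4 known points determine the degree-3 polynomial uniquely.
Write P(u) = au^3 + bu^2 + cu + d. Substituting each data point gives a linear system:
  -a + b - c + d = -4
  a + b + c + d = 10
  27a + 9b + 3c + d = 112
  343a + 49b + 7c + d = 1156
Solving the system yields a = 3, b = 2, c = 4, d = 1.
So P(u) = 3u^3 + 2u^2 + 4u + 1.
Then P(5) = 446.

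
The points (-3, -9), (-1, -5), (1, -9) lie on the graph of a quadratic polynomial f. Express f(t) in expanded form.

Write f(t) = at^2 + bt + c. Substituting each data point gives a linear system:
  9a - 3b + c = -9
  a - b + c = -5
  a + b + c = -9
Solving the system yields a = -1, b = -2, c = -6.
So f(t) = -t^2 - 2t - 6.
Check: f(-3) = -9. ✓

f(t) = -t^2 - 2t - 6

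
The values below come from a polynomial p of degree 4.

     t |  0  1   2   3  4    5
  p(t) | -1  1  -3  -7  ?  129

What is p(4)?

19

On equispaced nodes a degree-4 polynomial has vanishing fifth forward difference, so
  - p(0) + 5·p(1) - 10·p(2) + 10·p(3) - 5·p(4) + p(5) = 0.
Substituting the known values and solving for p(4):
  -5·p(4) = -95
  p(4) = 19.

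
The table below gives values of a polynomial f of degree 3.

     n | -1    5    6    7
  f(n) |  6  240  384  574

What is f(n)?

f(n) = n^3 + 5n^2 - 2n

Write f(n) = an^3 + bn^2 + cn + d. Substituting each data point gives a linear system:
  -a + b - c + d = 6
  125a + 25b + 5c + d = 240
  216a + 36b + 6c + d = 384
  343a + 49b + 7c + d = 574
Solving the system yields a = 1, b = 5, c = -2, d = 0.
So f(n) = n^3 + 5n^2 - 2n.
Check: f(7) = 574. ✓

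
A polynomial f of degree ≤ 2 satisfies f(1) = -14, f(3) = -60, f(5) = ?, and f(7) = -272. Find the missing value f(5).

-146

On equispaced nodes a degree-2 polynomial has vanishing third forward difference, so
  - f(1) + 3·f(3) - 3·f(5) + f(7) = 0.
Substituting the known values and solving for f(5):
  -3·f(5) = 438
  f(5) = -146.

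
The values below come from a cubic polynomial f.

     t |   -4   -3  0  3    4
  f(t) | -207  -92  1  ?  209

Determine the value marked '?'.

94

The 4 known points determine the degree-3 polynomial uniquely.
Write f(t) = at^3 + bt^2 + ct + d. Substituting each data point gives a linear system:
  -64a + 16b - 4c + d = -207
  -27a + 9b - 3c + d = -92
  d = 1
  64a + 16b + 4c + d = 209
Solving the system yields a = 3, b = 0, c = 4, d = 1.
So f(t) = 3t^3 + 4t + 1.
Then f(3) = 94.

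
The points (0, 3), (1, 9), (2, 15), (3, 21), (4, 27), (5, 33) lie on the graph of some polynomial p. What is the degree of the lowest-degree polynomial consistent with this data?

1

Forward differences of the values at n = 0, 1, 2, 3, 4, 5:
  p  : 3  9  15  21  27  33
  Δ  : 6  6  6  6  6
  Δ^2: 0  0  0  0
  Δ^3: 0  0  0
  Δ^4: 0  0
  Δ^5: 0
The first differences are constant (6) and nonzero, while all higher differences vanish, so the minimal degree is 1.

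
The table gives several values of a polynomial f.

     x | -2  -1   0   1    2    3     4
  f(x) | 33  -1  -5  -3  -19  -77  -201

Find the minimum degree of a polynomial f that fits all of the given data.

Forward differences of the values at x = -2, -1, 0, 1, 2, 3, 4:
  f  : 33  -1  -5  -3  -19  -77  -201
  Δ  : -34  -4  2  -16  -58  -124
  Δ^2: 30  6  -18  -42  -66
  Δ^3: -24  -24  -24  -24
  Δ^4: 0  0  0
  Δ^5: 0  0
  Δ^6: 0
The third differences are constant (-24) and nonzero, while all higher differences vanish, so the minimal degree is 3.

3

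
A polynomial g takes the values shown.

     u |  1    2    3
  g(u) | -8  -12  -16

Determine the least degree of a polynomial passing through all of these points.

1

Forward differences of the values at u = 1, 2, 3:
  g  : -8  -12  -16
  Δ  : -4  -4
  Δ^2: 0
The first differences are constant (-4) and nonzero, while all higher differences vanish, so the minimal degree is 1.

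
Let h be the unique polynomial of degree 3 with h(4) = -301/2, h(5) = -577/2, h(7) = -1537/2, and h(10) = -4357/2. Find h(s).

Using the Lagrange interpolation formula with nodes 4, 5, 7, 10:
  L_0(s) = (s - 5)(s - 7)(s - 10) / -18
  L_1(s) = (s - 4)(s - 7)(s - 10) / 10
  L_2(s) = (s - 4)(s - 5)(s - 10) / -18
  L_3(s) = (s - 4)(s - 5)(s - 7) / 90
Then h(s) = -301/2·L_0(s) - 577/2·L_1(s) - 1537/2·L_2(s) - 4357/2·L_3(s).
Expanding and collecting terms gives h(s) = -2s^3 - 2s^2 + 2s + 3/2.
Check: h(5) = -577/2. ✓

h(s) = -2s^3 - 2s^2 + 2s + 3/2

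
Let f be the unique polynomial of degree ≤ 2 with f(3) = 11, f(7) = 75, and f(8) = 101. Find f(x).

Write f(x) = ax^2 + bx + c. Substituting each data point gives a linear system:
  9a + 3b + c = 11
  49a + 7b + c = 75
  64a + 8b + c = 101
Solving the system yields a = 2, b = -4, c = 5.
So f(x) = 2x^2 - 4x + 5.
Check: f(7) = 75. ✓

f(x) = 2x^2 - 4x + 5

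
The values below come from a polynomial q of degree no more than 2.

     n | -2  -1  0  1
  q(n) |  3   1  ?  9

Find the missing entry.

On equispaced nodes a degree-2 polynomial has vanishing third forward difference, so
  - q(-2) + 3·q(-1) - 3·q(0) + q(1) = 0.
Substituting the known values and solving for q(0):
  -3·q(0) = -9
  q(0) = 3.

3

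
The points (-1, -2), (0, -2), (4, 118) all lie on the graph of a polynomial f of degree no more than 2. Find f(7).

334

Write f(t) = at^2 + bt + c. Substituting each data point gives a linear system:
  a - b + c = -2
  c = -2
  16a + 4b + c = 118
Solving the system yields a = 6, b = 6, c = -2.
So f(t) = 6t^2 + 6t - 2.
Then f(7) = 334.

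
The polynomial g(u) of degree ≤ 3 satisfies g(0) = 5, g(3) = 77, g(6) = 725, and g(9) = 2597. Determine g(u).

g(u) = 4u^3 - 4u^2 + 5

Write g(u) = au^3 + bu^2 + cu + d. Substituting each data point gives a linear system:
  d = 5
  27a + 9b + 3c + d = 77
  216a + 36b + 6c + d = 725
  729a + 81b + 9c + d = 2597
Solving the system yields a = 4, b = -4, c = 0, d = 5.
So g(u) = 4u^3 - 4u^2 + 5.
Check: g(6) = 725. ✓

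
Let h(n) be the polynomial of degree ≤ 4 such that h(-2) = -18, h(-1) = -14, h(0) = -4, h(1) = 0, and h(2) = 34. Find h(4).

Write h(n) = an^4 + bn^3 + cn^2 + dn + e. Substituting each data point gives a linear system:
  16a - 8b + 4c - 2d + e = -18
  a - b + c - d + e = -14
  e = -4
  a + b + c + d + e = 0
  16a + 8b + 4c + 2d + e = 34
Solving the system yields a = 2, b = 2, c = -5, d = 5, e = -4.
So h(n) = 2n^4 + 2n^3 - 5n^2 + 5n - 4.
Then h(4) = 576.

576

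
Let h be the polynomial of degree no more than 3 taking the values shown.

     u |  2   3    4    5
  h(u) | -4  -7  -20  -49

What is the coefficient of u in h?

Write h(u) = au^3 + bu^2 + cu + d. Substituting each data point gives a linear system:
  8a + 4b + 2c + d = -4
  27a + 9b + 3c + d = -7
  64a + 16b + 4c + d = -20
  125a + 25b + 5c + d = -49
Solving the system yields a = -1, b = 4, c = -4, d = -4.
So h(u) = -u^3 + 4u^2 - 4u - 4.
The coefficient of u is -4.

-4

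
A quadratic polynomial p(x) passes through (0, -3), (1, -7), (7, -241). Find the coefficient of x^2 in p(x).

-5

Write p(x) = ax^2 + bx + c. Substituting each data point gives a linear system:
  c = -3
  a + b + c = -7
  49a + 7b + c = -241
Solving the system yields a = -5, b = 1, c = -3.
So p(x) = -5x^2 + x - 3.
The leading coefficient is -5.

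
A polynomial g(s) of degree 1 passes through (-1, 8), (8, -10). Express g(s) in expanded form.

Using the Lagrange interpolation formula with nodes -1, 8:
  L_0(s) = (s - 8) / -9
  L_1(s) = (s + 1) / 9
Then g(s) = 8·L_0(s) - 10·L_1(s).
Expanding and collecting terms gives g(s) = -2s + 6.
Check: g(8) = -10. ✓

g(s) = -2s + 6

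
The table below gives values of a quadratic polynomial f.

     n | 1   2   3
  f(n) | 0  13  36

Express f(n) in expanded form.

Write f(n) = an^2 + bn + c. Substituting each data point gives a linear system:
  a + b + c = 0
  4a + 2b + c = 13
  9a + 3b + c = 36
Solving the system yields a = 5, b = -2, c = -3.
So f(n) = 5n^2 - 2n - 3.
Check: f(3) = 36. ✓

f(n) = 5n^2 - 2n - 3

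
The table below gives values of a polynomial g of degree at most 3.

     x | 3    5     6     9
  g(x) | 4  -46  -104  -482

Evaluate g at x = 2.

Using the Lagrange interpolation formula with nodes 3, 5, 6, 9:
  L_0(x) = (x - 5)(x - 6)(x - 9) / -36
  L_1(x) = (x - 3)(x - 6)(x - 9) / 8
  L_2(x) = (x - 3)(x - 5)(x - 9) / -9
  L_3(x) = (x - 3)(x - 5)(x - 6) / 72
Then g(x) = 4·L_0(x) - 46·L_1(x) - 104·L_2(x) - 482·L_3(x).
Expanding and collecting terms gives g(x) = -x³ + 3x² + 4.
Evaluating at x = 2: g(2) = 8.

8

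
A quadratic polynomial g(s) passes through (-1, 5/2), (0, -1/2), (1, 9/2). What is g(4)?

135/2

Forward differences of the values at s = -1, 0, 1:
  g  : 5/2  -1/2  9/2
  Δ  : -3  5
  Δ^2: 8
The second differences are constant, confirming degree 2.
Interpolating (Newton forward form) and evaluating at s = 4 gives g(4) = 135/2.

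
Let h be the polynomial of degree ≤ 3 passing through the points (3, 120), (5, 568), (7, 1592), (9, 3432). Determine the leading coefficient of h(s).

5

Write h(s) = as^3 + bs^2 + cs + d. Substituting each data point gives a linear system:
  27a + 9b + 3c + d = 120
  125a + 25b + 5c + d = 568
  343a + 49b + 7c + d = 1592
  729a + 81b + 9c + d = 3432
Solving the system yields a = 5, b = -3, c = 3, d = 3.
So h(s) = 5s^3 - 3s^2 + 3s + 3.
The leading coefficient is 5.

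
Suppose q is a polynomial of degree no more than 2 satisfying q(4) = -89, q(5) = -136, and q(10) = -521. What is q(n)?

q(n) = -5n^2 - 2n - 1

Using the Lagrange interpolation formula with nodes 4, 5, 10:
  L_0(n) = (n - 5)(n - 10) / 6
  L_1(n) = (n - 4)(n - 10) / -5
  L_2(n) = (n - 4)(n - 5) / 30
Then q(n) = -89·L_0(n) - 136·L_1(n) - 521·L_2(n).
Expanding and collecting terms gives q(n) = -5n² - 2n - 1.
Check: q(4) = -89. ✓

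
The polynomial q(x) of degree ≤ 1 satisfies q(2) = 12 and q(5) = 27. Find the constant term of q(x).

Write q(x) = ax + b. Substituting each data point gives a linear system:
  2a + b = 12
  5a + b = 27
Solving the system yields a = 5, b = 2.
So q(x) = 5x + 2.
The constant term is 2.

2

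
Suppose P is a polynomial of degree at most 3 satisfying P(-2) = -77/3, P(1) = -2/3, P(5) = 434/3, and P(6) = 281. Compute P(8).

Write P(x) = ax^3 + bx^2 + cx + d. Substituting each data point gives a linear system:
  -8a + 4b - 2c + d = -77/3
  a + b + c + d = -2/3
  125a + 25b + 5c + d = 434/3
  216a + 36b + 6c + d = 281
Solving the system yields a = 2, b = -4, c = -5/3, d = 3.
So P(x) = 2x³ - 4x² - (5/3)x + 3.
Then P(8) = 2273/3.

2273/3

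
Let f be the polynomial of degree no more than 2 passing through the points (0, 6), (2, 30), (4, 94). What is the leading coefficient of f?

Write f(x) = ax^2 + bx + c. Substituting each data point gives a linear system:
  c = 6
  4a + 2b + c = 30
  16a + 4b + c = 94
Solving the system yields a = 5, b = 2, c = 6.
So f(x) = 5x^2 + 2x + 6.
The leading coefficient is 5.

5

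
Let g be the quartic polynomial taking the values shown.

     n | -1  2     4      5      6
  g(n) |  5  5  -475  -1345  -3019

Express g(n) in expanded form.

g(n) = -3n^4 + 3n^3 + 6n^2 + 5

Write g(n) = an^4 + bn^3 + cn^2 + dn + e. Substituting each data point gives a linear system:
  a - b + c - d + e = 5
  16a + 8b + 4c + 2d + e = 5
  256a + 64b + 16c + 4d + e = -475
  625a + 125b + 25c + 5d + e = -1345
  1296a + 216b + 36c + 6d + e = -3019
Solving the system yields a = -3, b = 3, c = 6, d = 0, e = 5.
So g(n) = -3n^4 + 3n^3 + 6n^2 + 5.
Check: g(6) = -3019. ✓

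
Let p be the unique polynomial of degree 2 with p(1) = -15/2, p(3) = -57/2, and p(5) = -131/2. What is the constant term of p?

Write p(s) = as^2 + bs + c. Substituting each data point gives a linear system:
  a + b + c = -15/2
  9a + 3b + c = -57/2
  25a + 5b + c = -131/2
Solving the system yields a = -2, b = -5/2, c = -3.
So p(s) = -2s^2 - (5/2)s - 3.
The constant term is -3.

-3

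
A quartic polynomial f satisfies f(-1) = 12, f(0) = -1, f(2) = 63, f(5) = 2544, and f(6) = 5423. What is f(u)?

f(u) = 5u^4 - 6u^3 + 6u^2 + 4u - 1

Write f(u) = au^4 + bu^3 + cu^2 + du + e. Substituting each data point gives a linear system:
  a - b + c - d + e = 12
  e = -1
  16a + 8b + 4c + 2d + e = 63
  625a + 125b + 25c + 5d + e = 2544
  1296a + 216b + 36c + 6d + e = 5423
Solving the system yields a = 5, b = -6, c = 6, d = 4, e = -1.
So f(u) = 5u⁴ - 6u³ + 6u² + 4u - 1.
Check: f(6) = 5423. ✓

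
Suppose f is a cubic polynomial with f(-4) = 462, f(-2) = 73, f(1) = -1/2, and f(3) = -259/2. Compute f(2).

Using the Lagrange interpolation formula with nodes -4, -2, 1, 3:
  L_0(s) = (s + 2)(s - 1)(s - 3) / -70
  L_1(s) = (s + 4)(s - 1)(s - 3) / 30
  L_2(s) = (s + 4)(s + 2)(s - 3) / -30
  L_3(s) = (s + 4)(s + 2)(s - 1) / 70
Then f(s) = 462·L_0(s) + 73·L_1(s) - 1/2·L_2(s) - 259/2·L_3(s).
Expanding and collecting terms gives f(s) = -6s^3 + 4s^2 - (5/2)s + 4.
Evaluating at s = 2: f(2) = -33.

-33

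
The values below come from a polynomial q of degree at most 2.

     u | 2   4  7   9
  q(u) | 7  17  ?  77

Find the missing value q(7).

The 3 known points determine the degree-2 polynomial uniquely.
Write q(u) = au^2 + bu + c. Substituting each data point gives a linear system:
  4a + 2b + c = 7
  16a + 4b + c = 17
  81a + 9b + c = 77
Solving the system yields a = 1, b = -1, c = 5.
So q(u) = u² - u + 5.
Then q(7) = 47.

47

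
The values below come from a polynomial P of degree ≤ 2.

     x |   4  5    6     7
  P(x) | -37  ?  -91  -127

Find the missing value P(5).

On equispaced nodes a degree-2 polynomial has vanishing third forward difference, so
  - P(4) + 3·P(5) - 3·P(6) + P(7) = 0.
Substituting the known values and solving for P(5):
  3·P(5) = -183
  P(5) = -61.

-61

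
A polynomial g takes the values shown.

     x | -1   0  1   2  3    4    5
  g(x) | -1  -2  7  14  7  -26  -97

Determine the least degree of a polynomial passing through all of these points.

Forward differences of the values at x = -1, 0, 1, 2, 3, 4, 5:
  g  : -1  -2  7  14  7  -26  -97
  Δ  : -1  9  7  -7  -33  -71
  Δ^2: 10  -2  -14  -26  -38
  Δ^3: -12  -12  -12  -12
  Δ^4: 0  0  0
  Δ^5: 0  0
  Δ^6: 0
The third differences are constant (-12) and nonzero, while all higher differences vanish, so the minimal degree is 3.

3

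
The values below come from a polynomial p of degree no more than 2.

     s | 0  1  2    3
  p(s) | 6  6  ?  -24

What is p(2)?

-4

The 3 known points determine the degree-2 polynomial uniquely.
Write p(s) = as^2 + bs + c. Substituting each data point gives a linear system:
  c = 6
  a + b + c = 6
  9a + 3b + c = -24
Solving the system yields a = -5, b = 5, c = 6.
So p(s) = -5s² + 5s + 6.
Then p(2) = -4.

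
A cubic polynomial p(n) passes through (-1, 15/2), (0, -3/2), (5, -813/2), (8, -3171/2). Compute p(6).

Write p(n) = an^3 + bn^2 + cn + d. Substituting each data point gives a linear system:
  -a + b - c + d = 15/2
  d = -3/2
  125a + 25b + 5c + d = -813/2
  512a + 64b + 8c + d = -3171/2
Solving the system yields a = -3, b = 0, c = -6, d = -3/2.
So p(n) = -3n^3 - 6n - 3/2.
Then p(6) = -1371/2.

-1371/2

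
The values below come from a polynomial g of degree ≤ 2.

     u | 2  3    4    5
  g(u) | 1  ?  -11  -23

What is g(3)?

The 3 known points determine the degree-2 polynomial uniquely.
Write g(u) = au^2 + bu + c. Substituting each data point gives a linear system:
  4a + 2b + c = 1
  16a + 4b + c = -11
  25a + 5b + c = -23
Solving the system yields a = -2, b = 6, c = -3.
So g(u) = -2u² + 6u - 3.
Then g(3) = -3.

-3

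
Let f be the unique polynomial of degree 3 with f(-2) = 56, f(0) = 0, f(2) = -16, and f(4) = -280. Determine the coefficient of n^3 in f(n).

Write f(n) = an^3 + bn^2 + cn + d. Substituting each data point gives a linear system:
  -8a + 4b - 2c + d = 56
  d = 0
  8a + 4b + 2c + d = -16
  64a + 16b + 4c + d = -280
Solving the system yields a = -6, b = 5, c = 6, d = 0.
So f(n) = -6n^3 + 5n^2 + 6n.
The leading coefficient is -6.

-6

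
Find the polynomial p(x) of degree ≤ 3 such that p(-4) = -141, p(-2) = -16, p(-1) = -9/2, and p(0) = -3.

Write p(x) = ax^3 + bx^2 + cx + d. Substituting each data point gives a linear system:
  -64a + 16b - 4c + d = -141
  -8a + 4b - 2c + d = -16
  -a + b - c + d = -9/2
  d = -3
Solving the system yields a = 3, b = 4, c = 5/2, d = -3.
So p(x) = 3x^3 + 4x^2 + (5/2)x - 3.
Check: p(-2) = -16. ✓

p(x) = 3x^3 + 4x^2 + (5/2)x - 3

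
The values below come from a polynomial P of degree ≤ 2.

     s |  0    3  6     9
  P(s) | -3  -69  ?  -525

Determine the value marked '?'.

-243

The 3 known points determine the degree-2 polynomial uniquely.
Write P(s) = as^2 + bs + c. Substituting each data point gives a linear system:
  c = -3
  9a + 3b + c = -69
  81a + 9b + c = -525
Solving the system yields a = -6, b = -4, c = -3.
So P(s) = -6s^2 - 4s - 3.
Then P(6) = -243.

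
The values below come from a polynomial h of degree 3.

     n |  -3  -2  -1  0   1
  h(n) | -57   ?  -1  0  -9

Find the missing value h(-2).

On equispaced nodes a degree-3 polynomial has vanishing fourth forward difference, so
  h(-3) - 4·h(-2) + 6·h(-1) - 4·h(0) + h(1) = 0.
Substituting the known values and solving for h(-2):
  -4·h(-2) = 72
  h(-2) = -18.

-18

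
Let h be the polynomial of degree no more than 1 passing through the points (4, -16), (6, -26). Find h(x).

h(x) = -5x + 4

Using the Lagrange interpolation formula with nodes 4, 6:
  L_0(x) = (x - 6) / -2
  L_1(x) = (x - 4) / 2
Then h(x) = -16·L_0(x) - 26·L_1(x).
Expanding and collecting terms gives h(x) = -5x + 4.
Check: h(4) = -16. ✓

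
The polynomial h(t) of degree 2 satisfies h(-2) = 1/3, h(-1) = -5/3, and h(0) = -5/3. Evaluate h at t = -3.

Using the Lagrange interpolation formula with nodes -2, -1, 0:
  L_0(t) = (t + 1)t / 2
  L_1(t) = (t + 2)t / -1
  L_2(t) = (t + 2)(t + 1) / 2
Then h(t) = 1/3·L_0(t) - 5/3·L_1(t) - 5/3·L_2(t).
Expanding and collecting terms gives h(t) = t^2 + t - 5/3.
Evaluating at t = -3: h(-3) = 13/3.

13/3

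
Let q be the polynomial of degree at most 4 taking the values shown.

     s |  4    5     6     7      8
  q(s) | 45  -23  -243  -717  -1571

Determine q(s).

q(s) = -s^4 + 5s^3 - 4s - 3

Write q(s) = as^4 + bs^3 + cs^2 + ds + e. Substituting each data point gives a linear system:
  256a + 64b + 16c + 4d + e = 45
  625a + 125b + 25c + 5d + e = -23
  1296a + 216b + 36c + 6d + e = -243
  2401a + 343b + 49c + 7d + e = -717
  4096a + 512b + 64c + 8d + e = -1571
Solving the system yields a = -1, b = 5, c = 0, d = -4, e = -3.
So q(s) = -s^4 + 5s^3 - 4s - 3.
Check: q(7) = -717. ✓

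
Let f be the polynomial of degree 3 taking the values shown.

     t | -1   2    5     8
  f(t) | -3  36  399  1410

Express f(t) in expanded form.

Write f(t) = at^3 + bt^2 + ct + d. Substituting each data point gives a linear system:
  -a + b - c + d = -3
  8a + 4b + 2c + d = 36
  125a + 25b + 5c + d = 399
  512a + 64b + 8c + d = 1410
Solving the system yields a = 2, b = 6, c = 1, d = -6.
So f(t) = 2t³ + 6t² + t - 6.
Check: f(8) = 1410. ✓

f(t) = 2t^3 + 6t^2 + t - 6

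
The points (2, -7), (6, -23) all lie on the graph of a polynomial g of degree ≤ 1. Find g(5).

Write g(t) = at + b. Substituting each data point gives a linear system:
  2a + b = -7
  6a + b = -23
Solving the system yields a = -4, b = 1.
So g(t) = -4t + 1.
Then g(5) = -19.

-19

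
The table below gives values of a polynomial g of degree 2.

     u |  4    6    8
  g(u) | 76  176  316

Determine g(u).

g(u) = 5u^2 - 4

Write g(u) = au^2 + bu + c. Substituting each data point gives a linear system:
  16a + 4b + c = 76
  36a + 6b + c = 176
  64a + 8b + c = 316
Solving the system yields a = 5, b = 0, c = -4.
So g(u) = 5u^2 - 4.
Check: g(8) = 316. ✓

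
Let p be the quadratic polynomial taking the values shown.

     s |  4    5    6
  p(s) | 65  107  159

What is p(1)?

Using the Lagrange interpolation formula with nodes 4, 5, 6:
  L_0(s) = (s - 5)(s - 6) / 2
  L_1(s) = (s - 4)(s - 6) / -1
  L_2(s) = (s - 4)(s - 5) / 2
Then p(s) = 65·L_0(s) + 107·L_1(s) + 159·L_2(s).
Expanding and collecting terms gives p(s) = 5s² - 3s - 3.
Evaluating at s = 1: p(1) = -1.

-1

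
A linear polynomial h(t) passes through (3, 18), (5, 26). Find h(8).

38

Write h(t) = at + b. Substituting each data point gives a linear system:
  3a + b = 18
  5a + b = 26
Solving the system yields a = 4, b = 6.
So h(t) = 4t + 6.
Then h(8) = 38.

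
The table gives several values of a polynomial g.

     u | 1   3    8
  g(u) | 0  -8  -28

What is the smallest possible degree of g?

1

Divided differences on the nodes 1, 3, 8:
  order 0: 0  -8  -28
  order 1: -4  -4
  order 2: 0
The order-1 divided differences are all -4 (nonzero) and every higher order vanishes, so the data lies on a polynomial of degree exactly 1.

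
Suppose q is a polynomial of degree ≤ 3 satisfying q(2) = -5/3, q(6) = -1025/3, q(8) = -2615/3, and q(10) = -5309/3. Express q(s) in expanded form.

q(s) = -2s^3 + 2s^2 + 3s + 1/3

Write q(s) = as^3 + bs^2 + cs + d. Substituting each data point gives a linear system:
  8a + 4b + 2c + d = -5/3
  216a + 36b + 6c + d = -1025/3
  512a + 64b + 8c + d = -2615/3
  1000a + 100b + 10c + d = -5309/3
Solving the system yields a = -2, b = 2, c = 3, d = 1/3.
So q(s) = -2s^3 + 2s^2 + 3s + 1/3.
Check: q(2) = -5/3. ✓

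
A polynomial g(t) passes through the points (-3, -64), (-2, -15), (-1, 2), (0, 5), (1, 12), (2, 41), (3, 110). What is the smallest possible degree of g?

Forward differences of the values at t = -3, -2, -1, 0, 1, 2, 3:
  g  : -64  -15  2  5  12  41  110
  Δ  : 49  17  3  7  29  69
  Δ^2: -32  -14  4  22  40
  Δ^3: 18  18  18  18
  Δ^4: 0  0  0
  Δ^5: 0  0
  Δ^6: 0
The third differences are constant (18) and nonzero, while all higher differences vanish, so the minimal degree is 3.

3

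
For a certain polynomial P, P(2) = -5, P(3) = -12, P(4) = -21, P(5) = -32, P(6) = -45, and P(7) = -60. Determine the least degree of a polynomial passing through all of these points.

2

Forward differences of the values at s = 2, 3, 4, 5, 6, 7:
  P  : -5  -12  -21  -32  -45  -60
  Δ  : -7  -9  -11  -13  -15
  Δ^2: -2  -2  -2  -2
  Δ^3: 0  0  0
  Δ^4: 0  0
  Δ^5: 0
The second differences are constant (-2) and nonzero, while all higher differences vanish, so the minimal degree is 2.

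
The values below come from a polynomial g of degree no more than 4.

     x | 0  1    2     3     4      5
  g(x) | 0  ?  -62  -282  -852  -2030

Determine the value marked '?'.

-6

The 5 known points determine the degree-4 polynomial uniquely.
Write g(x) = ax^4 + bx^3 + cx^2 + dx + e. Substituting each data point gives a linear system:
  e = 0
  16a + 8b + 4c + 2d + e = -62
  81a + 27b + 9c + 3d + e = -282
  256a + 64b + 16c + 4d + e = -852
  625a + 125b + 25c + 5d + e = -2030
Solving the system yields a = -3, b = -1, c = -1, d = -1, e = 0.
So g(x) = -3x^4 - x^3 - x^2 - x.
Then g(1) = -6.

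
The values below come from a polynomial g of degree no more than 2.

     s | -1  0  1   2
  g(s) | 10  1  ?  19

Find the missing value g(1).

On equispaced nodes a degree-2 polynomial has vanishing third forward difference, so
  - g(-1) + 3·g(0) - 3·g(1) + g(2) = 0.
Substituting the known values and solving for g(1):
  -3·g(1) = -12
  g(1) = 4.

4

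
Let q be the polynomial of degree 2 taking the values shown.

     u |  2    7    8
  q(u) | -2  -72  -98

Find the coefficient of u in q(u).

Write q(u) = au^2 + bu + c. Substituting each data point gives a linear system:
  4a + 2b + c = -2
  49a + 7b + c = -72
  64a + 8b + c = -98
Solving the system yields a = -2, b = 4, c = -2.
So q(u) = -2u² + 4u - 2.
The coefficient of u is 4.

4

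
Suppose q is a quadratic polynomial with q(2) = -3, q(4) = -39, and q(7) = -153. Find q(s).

Using the Lagrange interpolation formula with nodes 2, 4, 7:
  L_0(s) = (s - 4)(s - 7) / 10
  L_1(s) = (s - 2)(s - 7) / -6
  L_2(s) = (s - 2)(s - 4) / 15
Then q(s) = -3·L_0(s) - 39·L_1(s) - 153·L_2(s).
Expanding and collecting terms gives q(s) = -4s² + 6s + 1.
Check: q(2) = -3. ✓

q(s) = -4s^2 + 6s + 1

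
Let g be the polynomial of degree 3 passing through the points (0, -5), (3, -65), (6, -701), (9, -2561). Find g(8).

Forward differences of the values at n = 0, 3, 6, 9:
  g  : -5  -65  -701  -2561
  Δ  : -60  -636  -1860
  Δ^2: -576  -1224
  Δ^3: -648
The third differences are constant, confirming degree 3.
Interpolating (Newton forward form) and evaluating at n = 8 gives g(8) = -1765.

-1765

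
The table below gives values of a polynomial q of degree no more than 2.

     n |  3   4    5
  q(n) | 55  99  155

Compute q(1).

3

Forward differences of the values at n = 3, 4, 5:
  q  : 55  99  155
  Δ  : 44  56
  Δ^2: 12
The second differences are constant, confirming degree 2.
Interpolating (Newton forward form) and evaluating at n = 1 gives q(1) = 3.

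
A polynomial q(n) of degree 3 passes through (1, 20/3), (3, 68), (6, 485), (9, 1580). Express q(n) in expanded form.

q(n) = 2n^3 + (5/3)n^2 - 2n + 5

Using the Lagrange interpolation formula with nodes 1, 3, 6, 9:
  L_0(n) = (n - 3)(n - 6)(n - 9) / -80
  L_1(n) = (n - 1)(n - 6)(n - 9) / 36
  L_2(n) = (n - 1)(n - 3)(n - 9) / -45
  L_3(n) = (n - 1)(n - 3)(n - 6) / 144
Then q(n) = 20/3·L_0(n) + 68·L_1(n) + 485·L_2(n) + 1580·L_3(n).
Expanding and collecting terms gives q(n) = 2n³ + (5/3)n² - 2n + 5.
Check: q(6) = 485. ✓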